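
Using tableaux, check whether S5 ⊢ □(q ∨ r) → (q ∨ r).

Valid in S5

Tableau for the negation ¬(□(q ∨ r) → (q ∨ r)):
1. ¬(□(q ∨ r) → (q ∨ r)), 0
2. □(q ∨ r), 0   [¬→-rule on 1]
3. ¬(q ∨ r), 0   [¬→-rule on 1]
4. ¬q, 0   [¬∨-rule on 3]
5. ¬r, 0   [¬∨-rule on 3]
6. q ∨ r, 0   [□-rule on 2 via 0R0]
7. r, 0   [∨-rule on 6 (branches; this branch)]
Accessibility: 0R0
Branch closes: r and ¬r both at 0.
Every branch of the negation's tableau closes; the branch above is one of them.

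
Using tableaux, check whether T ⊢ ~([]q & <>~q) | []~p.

Yes, valid

Tableau for the negation ~(~([]q & <>~q) | []~p):
1. ~(~([]q & <>~q) | []~p), w0
2. []q & <>~q, w0
3. ~[]~p, w0
4. []q, w0
5. <>~q, w0
6. q, w0
7. p, w1
8. q, w1
9. ~q, w2
10. q, w2
Accessibility: w0Rw0, w0Rw1, w0Rw2, w1Rw1, w2Rw2
Branch closes: q and ~q both at w2.
All branches of the negation close; one closing branch shown above.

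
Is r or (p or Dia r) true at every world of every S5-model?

Tableau for the negation not (r or (p or Dia r)):
1. not (r or (p or Dia r)), 0
2. not r, 0   [neg-or-rule on 1]
3. not (p or Dia r), 0   [neg-or-rule on 1]
4. not p, 0   [neg-or-rule on 3]
5. not Dia r, 0   [neg-or-rule on 3]
Accessibility: 0R0
The negation has an open branch (countermodel exists).

Not valid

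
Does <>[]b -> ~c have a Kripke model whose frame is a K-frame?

1. <>[]b -> ~c, u
2. ~c, u

Satisfiable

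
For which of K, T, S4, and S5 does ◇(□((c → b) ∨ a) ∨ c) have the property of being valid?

T, S4, S5

K-tableau for the negation ¬◇(□((c → b) ∨ a) ∨ c):
1. ¬◇(□((c → b) ∨ a) ∨ c), 0
Complete open branch: countermodel on a K-frame, so not valid in K.
T-tableau for the negation ¬◇(□((c → b) ∨ a) ∨ c):
1. ¬◇(□((c → b) ∨ a) ∨ c), 0
2. ¬(□((c → b) ∨ a) ∨ c), 0
3. ¬□((c → b) ∨ a), 0
4. ¬c, 0
5. ¬((c → b) ∨ a), 1
6. ¬(c → b), 1
7. ¬a, 1
8. c, 1
9. ¬b, 1
10. ¬(□((c → b) ∨ a) ∨ c), 1
11. ¬□((c → b) ∨ a), 1
12. ¬c, 1
Accessibility: 0R0, 0R1, 1R1
Branch closes: c and ¬c both at 1.
Every branch closes (one shown): valid in T, hence also in S4, S5 (every theorem of T is a theorem of S4 and S5).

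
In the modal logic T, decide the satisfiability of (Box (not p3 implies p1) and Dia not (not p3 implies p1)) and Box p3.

1. (Box (not p3 implies p1) and Dia not (not p3 implies p1)) and Box p3, w0
2. Box (not p3 implies p1) and Dia not (not p3 implies p1), w0   [and-rule on 1]
3. Box p3, w0   [and-rule on 1]
4. Box (not p3 implies p1), w0   [and-rule on 2]
5. Dia not (not p3 implies p1), w0   [and-rule on 2]
6. p3, w0   [Box-rule on 3 via w0Rw0]
7. not p3 implies p1, w0   [Box-rule on 4 via w0Rw0]
8. p1, w0   [implies-rule on 7 (branches; this branch)]
9. not (not p3 implies p1), w1   [Dia-rule on 5: fresh world w1, w0Rw1]
10. not p3, w1   [neg-implies-rule on 9]
11. not p1, w1   [neg-implies-rule on 9]
12. p3, w1   [Box-rule on 3 via w0Rw1]
Accessibility: w0Rw0, w0Rw1, w1Rw1
Branch closes: p3 and not p3 both at w1.
Every branch closes; the branch above is one of them.

Unsatisfiable (every branch closes)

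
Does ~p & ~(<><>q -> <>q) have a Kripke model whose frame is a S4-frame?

Unsatisfiable

1. ~p & ~(<><>q -> <>q), u
2. ~p, u
3. ~(<><>q -> <>q), u
4. <><>q, u
5. ~<>q, u
6. ~q, u
7. <>q, v
8. ~q, v
9. q, w
10. ~q, w
Accessibility: uRu, uRv, uRw, vRv, vRw, wRw
Branch closes: q and ~q both at w.
Every branch closes; the branch above is one of them.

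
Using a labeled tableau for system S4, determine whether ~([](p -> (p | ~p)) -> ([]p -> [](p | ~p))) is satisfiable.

1. ~([](p -> (p | ~p)) -> ([]p -> [](p | ~p))), w0
2. [](p -> (p | ~p)), w0
3. ~([]p -> [](p | ~p)), w0
4. []p, w0
5. ~[](p | ~p), w0
6. p -> (p | ~p), w0
7. p, w0
8. p | ~p, w0
9. ~(p | ~p), w1
10. ~p, w1
11. p, w1
Accessibility: w0Rw0, w0Rw1, w1Rw1
Branch closes: p and ~p both at w1.
All branches of the tableau close; one closing branch shown above.

Unsatisfiable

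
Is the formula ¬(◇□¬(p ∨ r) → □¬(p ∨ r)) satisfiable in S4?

Satisfiable (open branch found)

1. ¬(◇□¬(p ∨ r) → □¬(p ∨ r)), u
2. ◇□¬(p ∨ r), u
3. ¬□¬(p ∨ r), u
4. □¬(p ∨ r), v
5. ¬(p ∨ r), v
6. ¬p, v
7. ¬r, v
8. p ∨ r, w
9. r, w
Accessibility: uRu, uRv, uRw, vRv, wRw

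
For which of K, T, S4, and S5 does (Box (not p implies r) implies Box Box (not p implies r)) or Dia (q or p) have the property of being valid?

S4, S5

T-tableau for the negation not ((Box (not p implies r) implies Box Box (not p implies r)) or Dia (q or p)):
1. not ((Box (not p implies r) implies Box Box (not p implies r)) or Dia (q or p)), w0
2. not (Box (not p implies r) implies Box Box (not p implies r)), w0   [neg-or-rule on 1]
3. not Dia (q or p), w0   [neg-or-rule on 1]
4. Box (not p implies r), w0   [neg-implies-rule on 2]
5. not Box Box (not p implies r), w0   [neg-implies-rule on 2]
6. not (q or p), w0   [neg-Dia-rule on 3 via w0Rw0]
7. not q, w0   [neg-or-rule on 6]
8. not p, w0   [neg-or-rule on 6]
9. not p implies r, w0   [Box-rule on 4 via w0Rw0]
10. r, w0   [implies-rule on 9 (branches; this branch)]
11. not Box (not p implies r), w1   [neg-Box-rule on 5: fresh world w1, w0Rw1]
12. not (q or p), w1   [neg-Dia-rule on 3 via w0Rw1]
13. not q, w1   [neg-or-rule on 12]
14. not p, w1   [neg-or-rule on 12]
15. not p implies r, w1   [Box-rule on 4 via w0Rw1]
16. r, w1   [implies-rule on 15 (branches; this branch)]
17. not (not p implies r), w2   [neg-Box-rule on 11: fresh world w2, w1Rw2]
18. not p, w2   [neg-implies-rule on 17]
19. not r, w2   [neg-implies-rule on 17]
Accessibility: w0Rw0, w0Rw1, w1Rw1, w1Rw2, w2Rw2
Complete open branch: countermodel on a T-frame, so not valid in T, nor in K (the same frame is also a K-frame).
S4-tableau for the negation not ((Box (not p implies r) implies Box Box (not p implies r)) or Dia (q or p)):
1. not ((Box (not p implies r) implies Box Box (not p implies r)) or Dia (q or p)), w0
2. not (Box (not p implies r) implies Box Box (not p implies r)), w0   [neg-or-rule on 1]
3. not Dia (q or p), w0   [neg-or-rule on 1]
4. Box (not p implies r), w0   [neg-implies-rule on 2]
5. not Box Box (not p implies r), w0   [neg-implies-rule on 2]
6. not (q or p), w0   [neg-Dia-rule on 3 via w0Rw0]
7. not q, w0   [neg-or-rule on 6]
8. not p, w0   [neg-or-rule on 6]
9. not p implies r, w0   [Box-rule on 4 via w0Rw0]
10. r, w0   [implies-rule on 9 (branches; this branch)]
11. not Box (not p implies r), w1   [neg-Box-rule on 5: fresh world w1, w0Rw1]
12. not (q or p), w1   [neg-Dia-rule on 3 via w0Rw1]
13. not q, w1   [neg-or-rule on 12]
14. not p, w1   [neg-or-rule on 12]
15. not p implies r, w1   [Box-rule on 4 via w0Rw1]
16. r, w1   [implies-rule on 15 (branches; this branch)]
17. not (not p implies r), w2   [neg-Box-rule on 11: fresh world w2, w1Rw2]
18. not p, w2   [neg-implies-rule on 17]
19. not r, w2   [neg-implies-rule on 17]
20. not (q or p), w2   [neg-Dia-rule on 3 via w0Rw2]
21. not q, w2   [neg-or-rule on 20]
22. not p implies r, w2   [Box-rule on 4 via w0Rw2]
23. r, w2   [implies-rule on 22 (branches; this branch)]
Accessibility: w0Rw0, w0Rw1, w0Rw2, w1Rw1, w1Rw2, w2Rw2
Branch closes: r and not r both at w2.
Every branch closes (one shown): valid in S4, hence also in S5 (every theorem of S4 is a theorem of S5).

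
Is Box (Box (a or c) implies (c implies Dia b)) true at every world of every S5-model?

No, not valid

Tableau for the negation not Box (Box (a or c) implies (c implies Dia b)):
1. not Box (Box (a or c) implies (c implies Dia b)), u
2. not (Box (a or c) implies (c implies Dia b)), v   [neg-Box-rule on 1: fresh world v, uRv]
3. Box (a or c), v   [neg-implies-rule on 2]
4. not (c implies Dia b), v   [neg-implies-rule on 2]
5. c, v   [neg-implies-rule on 4]
6. not Dia b, v   [neg-implies-rule on 4]
7. a or c, u   [Box-rule on 3 via vRu]
8. a or c, v   [Box-rule on 3 via vRv]
9. not b, u   [neg-Dia-rule on 6 via vRu]
10. not b, v   [neg-Dia-rule on 6 via vRv]
11. c, u   [or-rule on 7 (branches; this branch)]
Accessibility: uRu, uRv, vRu, vRv
The negation has an open branch (countermodel exists).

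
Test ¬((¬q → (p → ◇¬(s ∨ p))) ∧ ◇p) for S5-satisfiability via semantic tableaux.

Satisfiable

1. ¬((¬q → (p → ◇¬(s ∨ p))) ∧ ◇p), u
2. ¬◇p, u
3. ¬p, u
Accessibility: uRu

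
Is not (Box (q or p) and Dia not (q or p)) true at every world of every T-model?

Tableau for the negation Box (q or p) and Dia not (q or p):
1. Box (q or p) and Dia not (q or p), u
2. Box (q or p), u   [and-rule on 1]
3. Dia not (q or p), u   [and-rule on 1]
4. q or p, u   [Box-rule on 2 via uRu]
5. p, u   [or-rule on 4 (branches; this branch)]
6. not (q or p), v   [Dia-rule on 3: fresh world v, uRv]
7. not q, v   [neg-or-rule on 6]
8. not p, v   [neg-or-rule on 6]
9. q or p, v   [Box-rule on 2 via uRv]
10. p, v   [or-rule on 9 (branches; this branch)]
Accessibility: uRu, uRv, vRv
Branch closes: p and not p both at v.
All branches of the negation close; one closing branch shown above.

Yes, valid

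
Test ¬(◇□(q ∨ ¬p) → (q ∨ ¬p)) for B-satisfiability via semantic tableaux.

1. ¬(◇□(q ∨ ¬p) → (q ∨ ¬p)), w0
2. ◇□(q ∨ ¬p), w0   [¬→-rule on 1]
3. ¬(q ∨ ¬p), w0   [¬→-rule on 1]
4. ¬q, w0   [¬∨-rule on 3]
5. p, w0   [¬∨-rule on 3]
6. □(q ∨ ¬p), w1   [◇-rule on 2: fresh world w1, w0Rw1]
7. q ∨ ¬p, w0   [□-rule on 6 via w1Rw0]
8. q ∨ ¬p, w1   [□-rule on 6 via w1Rw1]
9. ¬p, w0   [∨-rule on 7 (branches; this branch)]
Accessibility: w0Rw0, w0Rw1, w1Rw0, w1Rw1
Branch closes: p and ¬p both at w0.
Every branch closes; the branch above is one of them.

Unsatisfiable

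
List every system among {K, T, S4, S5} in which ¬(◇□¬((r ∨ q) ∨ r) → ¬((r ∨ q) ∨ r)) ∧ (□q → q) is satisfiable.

K, T, S4

S4-tableau for the formula:
1. ¬(◇□¬((r ∨ q) ∨ r) → ¬((r ∨ q) ∨ r)) ∧ (□q → q), w0
2. ¬(◇□¬((r ∨ q) ∨ r) → ¬((r ∨ q) ∨ r)), w0
3. □q → q, w0
4. ◇□¬((r ∨ q) ∨ r), w0
5. (r ∨ q) ∨ r, w0
6. q, w0
7. r, w0
8. □¬((r ∨ q) ∨ r), w1
9. ¬((r ∨ q) ∨ r), w1
10. ¬(r ∨ q), w1
11. ¬r, w1
12. ¬q, w1
Accessibility: w0Rw0, w0Rw1, w1Rw1
Complete open branch: satisfiable in S4, hence also in K, T (this S4-model is also a K-model and a T-model).
S5-tableau for the formula:
1. ¬(◇□¬((r ∨ q) ∨ r) → ¬((r ∨ q) ∨ r)) ∧ (□q → q), w0
2. ¬(◇□¬((r ∨ q) ∨ r) → ¬((r ∨ q) ∨ r)), w0
3. □q → q, w0
4. ◇□¬((r ∨ q) ∨ r), w0
5. (r ∨ q) ∨ r, w0
6. q, w0
7. r ∨ q, w0
8. □¬((r ∨ q) ∨ r), w1
9. ¬((r ∨ q) ∨ r), w0
10. ¬(r ∨ q), w0
11. ¬r, w0
12. ¬q, w0
Accessibility: w0Rw0, w0Rw1, w1Rw0, w1Rw1
Branch closes: q and ¬q both at w0.
Every branch closes (one shown): unsatisfiable in S5.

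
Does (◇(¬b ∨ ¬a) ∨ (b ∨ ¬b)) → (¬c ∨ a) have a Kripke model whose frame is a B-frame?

1. (◇(¬b ∨ ¬a) ∨ (b ∨ ¬b)) → (¬c ∨ a), u
2. ¬c ∨ a, u   [→-rule on 1 (branches; this branch)]
3. a, u   [∨-rule on 2 (branches; this branch)]
Accessibility: uRu

Satisfiable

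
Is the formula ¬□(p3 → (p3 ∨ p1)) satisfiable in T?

Unsatisfiable (every branch closes)

1. ¬□(p3 → (p3 ∨ p1)), 0
2. ¬(p3 → (p3 ∨ p1)), 1
3. p3, 1
4. ¬(p3 ∨ p1), 1
5. ¬p3, 1
6. ¬p1, 1
Accessibility: 0R0, 0R1, 1R1
Branch closes: p3 and ¬p3 both at 1.
All branches of the tableau close; one closing branch shown above.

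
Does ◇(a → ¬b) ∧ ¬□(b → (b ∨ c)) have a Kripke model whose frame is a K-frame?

1. ◇(a → ¬b) ∧ ¬□(b → (b ∨ c)), 0
2. ◇(a → ¬b), 0
3. ¬□(b → (b ∨ c)), 0
4. a → ¬b, 1
5. ¬b, 1
6. ¬(b → (b ∨ c)), 2
7. b, 2
8. ¬(b ∨ c), 2
9. ¬b, 2
10. ¬c, 2
Accessibility: 0R1, 0R2
Branch closes: b and ¬b both at 2.
All branches of the tableau close; one closing branch shown above.

Unsatisfiable (every branch closes)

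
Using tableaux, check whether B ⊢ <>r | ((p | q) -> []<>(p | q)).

Tableau for the negation ~(<>r | ((p | q) -> []<>(p | q))):
1. ~(<>r | ((p | q) -> []<>(p | q))), 0
2. ~<>r, 0
3. ~((p | q) -> []<>(p | q)), 0
4. p | q, 0
5. ~[]<>(p | q), 0
6. ~r, 0
7. q, 0
8. ~<>(p | q), 1
9. ~r, 1
10. ~(p | q), 0
11. ~p, 0
12. ~q, 0
Accessibility: 0R0, 0R1, 1R0, 1R1
Branch closes: q and ~q both at 0.
All branches of the negation close; one closing branch shown above.

Yes, valid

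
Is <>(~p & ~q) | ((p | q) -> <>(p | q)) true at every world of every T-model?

Valid in T

Tableau for the negation ~(<>(~p & ~q) | ((p | q) -> <>(p | q))):
1. ~(<>(~p & ~q) | ((p | q) -> <>(p | q))), u
2. ~<>(~p & ~q), u
3. ~((p | q) -> <>(p | q)), u
4. p | q, u
5. ~<>(p | q), u
6. ~(~p & ~q), u
7. ~(p | q), u
8. ~p, u
9. ~q, u
10. q, u
Accessibility: uRu
Branch closes: q and ~q both at u.
All branches of the negation close; one closing branch shown above.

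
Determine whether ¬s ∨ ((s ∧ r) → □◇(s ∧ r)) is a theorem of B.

Valid in B

Tableau for the negation ¬(¬s ∨ ((s ∧ r) → □◇(s ∧ r))):
1. ¬(¬s ∨ ((s ∧ r) → □◇(s ∧ r))), u
2. s, u
3. ¬((s ∧ r) → □◇(s ∧ r)), u
4. s ∧ r, u
5. ¬□◇(s ∧ r), u
6. r, u
7. ¬◇(s ∧ r), v
8. ¬(s ∧ r), u
9. ¬(s ∧ r), v
10. ¬r, u
Accessibility: uRu, uRv, vRu, vRv
Branch closes: r and ¬r both at u.
All branches of the negation close; one closing branch shown above.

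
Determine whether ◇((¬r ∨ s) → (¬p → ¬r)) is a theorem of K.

Tableau for the negation ¬◇((¬r ∨ s) → (¬p → ¬r)):
1. ¬◇((¬r ∨ s) → (¬p → ¬r)), u
The negation has an open branch (countermodel exists).

No, not valid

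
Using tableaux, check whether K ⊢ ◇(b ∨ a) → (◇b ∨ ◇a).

Yes, valid

Tableau for the negation ¬(◇(b ∨ a) → (◇b ∨ ◇a)):
1. ¬(◇(b ∨ a) → (◇b ∨ ◇a)), 0
2. ◇(b ∨ a), 0   [¬→-rule on 1]
3. ¬(◇b ∨ ◇a), 0   [¬→-rule on 1]
4. ¬◇b, 0   [¬∨-rule on 3]
5. ¬◇a, 0   [¬∨-rule on 3]
6. b ∨ a, 1   [◇-rule on 2: fresh world 1, 0R1]
7. ¬b, 1   [¬◇-rule on 4 via 0R1]
8. ¬a, 1   [¬◇-rule on 5 via 0R1]
9. a, 1   [∨-rule on 6 (branches; this branch)]
Accessibility: 0R1
Branch closes: a and ¬a both at 1.
All branches of the negation close; one closing branch shown above.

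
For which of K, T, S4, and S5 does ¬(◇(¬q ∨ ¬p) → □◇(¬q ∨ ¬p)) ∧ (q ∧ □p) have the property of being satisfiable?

K, T, S4

S5-tableau for the formula:
1. ¬(◇(¬q ∨ ¬p) → □◇(¬q ∨ ¬p)) ∧ (q ∧ □p), u
2. ¬(◇(¬q ∨ ¬p) → □◇(¬q ∨ ¬p)), u   [∧-rule on 1]
3. q ∧ □p, u   [∧-rule on 1]
4. ◇(¬q ∨ ¬p), u   [¬→-rule on 2]
5. ¬□◇(¬q ∨ ¬p), u   [¬→-rule on 2]
6. q, u   [∧-rule on 3]
7. □p, u   [∧-rule on 3]
8. p, u   [□-rule on 7 via uRu]
9. ¬q ∨ ¬p, v   [◇-rule on 4: fresh world v, uRv]
10. p, v   [□-rule on 7 via uRv]
11. ¬q, v   [∨-rule on 9 (branches; this branch)]
12. ¬◇(¬q ∨ ¬p), w   [¬□-rule on 5: fresh world w, uRw]
13. p, w   [□-rule on 7 via uRw]
14. ¬(¬q ∨ ¬p), u   [¬◇-rule on 12 via wRu]
15. ¬(¬q ∨ ¬p), v   [¬◇-rule on 12 via wRv]
16. q, v   [¬∨-rule on 15]
Accessibility: uRu, uRv, uRw, vRu, vRv, vRw, wRu, wRv, wRw
Branch closes: q and ¬q both at v.
Every branch closes (one shown): unsatisfiable in S5.
S4-tableau for the formula:
1. ¬(◇(¬q ∨ ¬p) → □◇(¬q ∨ ¬p)) ∧ (q ∧ □p), u
2. ¬(◇(¬q ∨ ¬p) → □◇(¬q ∨ ¬p)), u   [∧-rule on 1]
3. q ∧ □p, u   [∧-rule on 1]
4. ◇(¬q ∨ ¬p), u   [¬→-rule on 2]
5. ¬□◇(¬q ∨ ¬p), u   [¬→-rule on 2]
6. q, u   [∧-rule on 3]
7. □p, u   [∧-rule on 3]
8. p, u   [□-rule on 7 via uRu]
9. ¬q ∨ ¬p, v   [◇-rule on 4: fresh world v, uRv]
10. p, v   [□-rule on 7 via uRv]
11. ¬q, v   [∨-rule on 9 (branches; this branch)]
12. ¬◇(¬q ∨ ¬p), w   [¬□-rule on 5: fresh world w, uRw]
13. p, w   [□-rule on 7 via uRw]
14. ¬(¬q ∨ ¬p), w   [¬◇-rule on 12 via wRw]
15. q, w   [¬∨-rule on 14]
Accessibility: uRu, uRv, uRw, vRv, wRw
Complete open branch: satisfiable in S4, hence also in K, T (this S4-model is also a K-model and a T-model).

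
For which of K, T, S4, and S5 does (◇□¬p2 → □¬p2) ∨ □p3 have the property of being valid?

S5-tableau for the negation ¬((◇□¬p2 → □¬p2) ∨ □p3):
1. ¬((◇□¬p2 → □¬p2) ∨ □p3), w0
2. ¬(◇□¬p2 → □¬p2), w0
3. ¬□p3, w0
4. ◇□¬p2, w0
5. ¬□¬p2, w0
6. ¬p3, w1
7. □¬p2, w2
8. ¬p2, w0
9. ¬p2, w1
10. ¬p2, w2
11. p2, w3
12. ¬p2, w3
Accessibility: w0Rw0, w0Rw1, w0Rw2, w0Rw3, w1Rw0, w1Rw1, w1Rw2, w1Rw3, w2Rw0, w2Rw1, w2Rw2, w2Rw3, w3Rw0, w3Rw1, w3Rw2, w3Rw3
Branch closes: p2 and ¬p2 both at w3.
Every branch closes (one shown): valid in S5.
S4-tableau for the negation ¬((◇□¬p2 → □¬p2) ∨ □p3):
1. ¬((◇□¬p2 → □¬p2) ∨ □p3), w0
2. ¬(◇□¬p2 → □¬p2), w0
3. ¬□p3, w0
4. ◇□¬p2, w0
5. ¬□¬p2, w0
6. ¬p3, w1
7. □¬p2, w2
8. ¬p2, w2
9. p2, w3
Accessibility: w0Rw0, w0Rw1, w0Rw2, w0Rw3, w1Rw1, w2Rw2, w3Rw3
Complete open branch: countermodel on an S4-frame, so not valid in S4, nor in K, T (the same frame is also a K-frame and a T-frame).

S5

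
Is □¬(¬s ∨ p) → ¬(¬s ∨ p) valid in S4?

Tableau for the negation ¬(□¬(¬s ∨ p) → ¬(¬s ∨ p)):
1. ¬(□¬(¬s ∨ p) → ¬(¬s ∨ p)), u
2. □¬(¬s ∨ p), u
3. ¬s ∨ p, u
4. ¬(¬s ∨ p), u
5. s, u
6. ¬p, u
7. p, u
Accessibility: uRu
Branch closes: p and ¬p both at u.
Every branch of the negation's tableau closes; the branch above is one of them.

Valid in S4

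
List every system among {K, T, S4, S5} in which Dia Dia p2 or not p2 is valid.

K-tableau for the negation not (Dia Dia p2 or not p2):
1. not (Dia Dia p2 or not p2), 0
2. not Dia Dia p2, 0   [neg-or-rule on 1]
3. p2, 0   [neg-or-rule on 1]
Complete open branch: countermodel on a K-frame, so not valid in K.
T-tableau for the negation not (Dia Dia p2 or not p2):
1. not (Dia Dia p2 or not p2), 0
2. not Dia Dia p2, 0   [neg-or-rule on 1]
3. p2, 0   [neg-or-rule on 1]
4. not Dia p2, 0   [neg-Dia-rule on 2 via 0R0]
5. not p2, 0   [neg-Dia-rule on 4 via 0R0]
Accessibility: 0R0
Branch closes: p2 and not p2 both at 0.
Every branch closes (one shown): valid in T, hence also in S4, S5 (every theorem of T is a theorem of S4 and S5).

T, S4, S5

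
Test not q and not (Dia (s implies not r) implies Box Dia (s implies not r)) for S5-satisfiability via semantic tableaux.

Unsatisfiable

1. not q and not (Dia (s implies not r) implies Box Dia (s implies not r)), w0
2. not q, w0
3. not (Dia (s implies not r) implies Box Dia (s implies not r)), w0
4. Dia (s implies not r), w0
5. not Box Dia (s implies not r), w0
6. s implies not r, w1
7. not r, w1
8. not Dia (s implies not r), w2
9. not (s implies not r), w0
10. s, w0
11. r, w0
12. not (s implies not r), w1
13. s, w1
14. r, w1
Accessibility: w0Rw0, w0Rw1, w0Rw2, w1Rw0, w1Rw1, w1Rw2, w2Rw0, w2Rw1, w2Rw2
Branch closes: r and not r both at w1.
Every branch closes; the branch above is one of them.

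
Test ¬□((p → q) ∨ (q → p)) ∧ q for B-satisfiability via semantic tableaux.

Unsatisfiable (every branch closes)

1. ¬□((p → q) ∨ (q → p)) ∧ q, w0
2. ¬□((p → q) ∨ (q → p)), w0
3. q, w0
4. ¬((p → q) ∨ (q → p)), w1
5. ¬(p → q), w1
6. ¬(q → p), w1
7. p, w1
8. ¬q, w1
9. q, w1
10. ¬p, w1
Accessibility: w0Rw0, w0Rw1, w1Rw0, w1Rw1
Branch closes: q and ¬q both at w1.
All branches of the tableau close; one closing branch shown above.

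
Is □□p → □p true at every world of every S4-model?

Valid

Tableau for the negation ¬(□□p → □p):
1. ¬(□□p → □p), w0
2. □□p, w0
3. ¬□p, w0
4. □p, w0
5. p, w0
6. ¬p, w1
7. □p, w1
8. p, w1
Accessibility: w0Rw0, w0Rw1, w1Rw1
Branch closes: p and ¬p both at w1.
All branches of the negation close; one closing branch shown above.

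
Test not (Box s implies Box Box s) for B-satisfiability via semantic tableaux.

1. not (Box s implies Box Box s), 0
2. Box s, 0   [neg-implies-rule on 1]
3. not Box Box s, 0   [neg-implies-rule on 1]
4. s, 0   [Box-rule on 2 via 0R0]
5. not Box s, 1   [neg-Box-rule on 3: fresh world 1, 0R1]
6. s, 1   [Box-rule on 2 via 0R1]
7. not s, 2   [neg-Box-rule on 5: fresh world 2, 1R2]
Accessibility: 0R0, 0R1, 1R0, 1R1, 1R2, 2R1, 2R2

Yes, satisfiable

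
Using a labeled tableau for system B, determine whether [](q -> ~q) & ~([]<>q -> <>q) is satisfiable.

1. [](q -> ~q) & ~([]<>q -> <>q), u
2. [](q -> ~q), u
3. ~([]<>q -> <>q), u
4. []<>q, u
5. ~<>q, u
6. q -> ~q, u
7. <>q, u
8. ~q, u
9. q, v
10. q -> ~q, v
11. <>q, v
12. ~q, v
Accessibility: uRu, uRv, vRu, vRv
Branch closes: q and ~q both at v.
Every branch closes; the branch above is one of them.

Unsatisfiable (every branch closes)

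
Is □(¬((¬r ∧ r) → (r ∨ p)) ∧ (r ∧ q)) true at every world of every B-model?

Not valid

Tableau for the negation ¬□(¬((¬r ∧ r) → (r ∨ p)) ∧ (r ∧ q)):
1. ¬□(¬((¬r ∧ r) → (r ∨ p)) ∧ (r ∧ q)), w0
2. ¬(¬((¬r ∧ r) → (r ∨ p)) ∧ (r ∧ q)), w1
3. ¬(r ∧ q), w1
4. ¬q, w1
Accessibility: w0Rw0, w0Rw1, w1Rw0, w1Rw1
The negation has an open branch (countermodel exists).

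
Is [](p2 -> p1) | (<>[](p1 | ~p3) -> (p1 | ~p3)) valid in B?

Yes, valid

Tableau for the negation ~([](p2 -> p1) | (<>[](p1 | ~p3) -> (p1 | ~p3))):
1. ~([](p2 -> p1) | (<>[](p1 | ~p3) -> (p1 | ~p3))), 0
2. ~[](p2 -> p1), 0   [~|-rule on 1]
3. ~(<>[](p1 | ~p3) -> (p1 | ~p3)), 0   [~|-rule on 1]
4. <>[](p1 | ~p3), 0   [~->-rule on 3]
5. ~(p1 | ~p3), 0   [~->-rule on 3]
6. ~p1, 0   [~|-rule on 5]
7. p3, 0   [~|-rule on 5]
8. ~(p2 -> p1), 1   [~[]-rule on 2: fresh world 1, 0R1]
9. p2, 1   [~->-rule on 8]
10. ~p1, 1   [~->-rule on 8]
11. [](p1 | ~p3), 2   [<>-rule on 4: fresh world 2, 0R2]
12. p1 | ~p3, 0   [[]-rule on 11 via 2R0]
13. p1 | ~p3, 2   [[]-rule on 11 via 2R2]
14. ~p3, 0   [|-rule on 12 (branches; this branch)]
Accessibility: 0R0, 0R1, 0R2, 1R0, 1R1, 2R0, 2R2
Branch closes: p3 and ~p3 both at 0.
Every branch of the negation's tableau closes; the branch above is one of them.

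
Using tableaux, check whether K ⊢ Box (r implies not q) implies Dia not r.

Not valid

Tableau for the negation not (Box (r implies not q) implies Dia not r):
1. not (Box (r implies not q) implies Dia not r), u
2. Box (r implies not q), u
3. not Dia not r, u
The negation has an open branch (countermodel exists).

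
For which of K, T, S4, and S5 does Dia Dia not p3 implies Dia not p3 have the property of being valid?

S4-tableau for the negation not (Dia Dia not p3 implies Dia not p3):
1. not (Dia Dia not p3 implies Dia not p3), w0
2. Dia Dia not p3, w0   [neg-implies-rule on 1]
3. not Dia not p3, w0   [neg-implies-rule on 1]
4. p3, w0   [neg-Dia-rule on 3 via w0Rw0]
5. Dia not p3, w1   [Dia-rule on 2: fresh world w1, w0Rw1]
6. p3, w1   [neg-Dia-rule on 3 via w0Rw1]
7. not p3, w2   [Dia-rule on 5: fresh world w2, w1Rw2]
8. p3, w2   [neg-Dia-rule on 3 via w0Rw2]
Accessibility: w0Rw0, w0Rw1, w0Rw2, w1Rw1, w1Rw2, w2Rw2
Branch closes: p3 and not p3 both at w2.
Every branch closes (one shown): valid in S4, hence also in S5 (every theorem of S4 is a theorem of S5).
T-tableau for the negation not (Dia Dia not p3 implies Dia not p3):
1. not (Dia Dia not p3 implies Dia not p3), w0
2. Dia Dia not p3, w0   [neg-implies-rule on 1]
3. not Dia not p3, w0   [neg-implies-rule on 1]
4. p3, w0   [neg-Dia-rule on 3 via w0Rw0]
5. Dia not p3, w1   [Dia-rule on 2: fresh world w1, w0Rw1]
6. p3, w1   [neg-Dia-rule on 3 via w0Rw1]
7. not p3, w2   [Dia-rule on 5: fresh world w2, w1Rw2]
Accessibility: w0Rw0, w0Rw1, w1Rw1, w1Rw2, w2Rw2
Complete open branch: countermodel on a T-frame, so not valid in T, nor in K (the same frame is also a K-frame).

S4, S5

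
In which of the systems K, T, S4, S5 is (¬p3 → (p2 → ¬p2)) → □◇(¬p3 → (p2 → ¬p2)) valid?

S5-tableau for the negation ¬((¬p3 → (p2 → ¬p2)) → □◇(¬p3 → (p2 → ¬p2))):
1. ¬((¬p3 → (p2 → ¬p2)) → □◇(¬p3 → (p2 → ¬p2))), u
2. ¬p3 → (p2 → ¬p2), u
3. ¬□◇(¬p3 → (p2 → ¬p2)), u
4. p2 → ¬p2, u
5. ¬p2, u
6. ¬◇(¬p3 → (p2 → ¬p2)), v
7. ¬(¬p3 → (p2 → ¬p2)), u
8. ¬p3, u
9. ¬(p2 → ¬p2), u
10. p2, u
Accessibility: uRu, uRv, vRu, vRv
Branch closes: p2 and ¬p2 both at u.
Every branch closes (one shown): valid in S5.
S4-tableau for the negation ¬((¬p3 → (p2 → ¬p2)) → □◇(¬p3 → (p2 → ¬p2))):
1. ¬((¬p3 → (p2 → ¬p2)) → □◇(¬p3 → (p2 → ¬p2))), u
2. ¬p3 → (p2 → ¬p2), u
3. ¬□◇(¬p3 → (p2 → ¬p2)), u
4. p2 → ¬p2, u
5. ¬p2, u
6. ¬◇(¬p3 → (p2 → ¬p2)), v
7. ¬(¬p3 → (p2 → ¬p2)), v
8. ¬p3, v
9. ¬(p2 → ¬p2), v
10. p2, v
Accessibility: uRu, uRv, vRv
Complete open branch: countermodel on an S4-frame, so not valid in S4, nor in K, T (the same frame is also a K-frame and a T-frame).

S5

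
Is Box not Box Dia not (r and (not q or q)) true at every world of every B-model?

Tableau for the negation not Box not Box Dia not (r and (not q or q)):
1. not Box not Box Dia not (r and (not q or q)), w0
2. Box Dia not (r and (not q or q)), w1   [neg-Box-rule on 1: fresh world w1, w0Rw1]
3. Dia not (r and (not q or q)), w0   [Box-rule on 2 via w1Rw0]
4. Dia not (r and (not q or q)), w1   [Box-rule on 2 via w1Rw1]
5. not (r and (not q or q)), w2   [Dia-rule on 3: fresh world w2, w0Rw2]
6. not r, w2   [neg-and-rule on 5 (branches; this branch)]
7. not (r and (not q or q)), w3   [Dia-rule on 4: fresh world w3, w1Rw3]
8. Dia not (r and (not q or q)), w3   [Box-rule on 2 via w1Rw3]
9. not r, w3   [neg-and-rule on 7 (branches; this branch)]
10. not (r and (not q or q)), w4   [Dia-rule on 8: fresh world w4, w3Rw4]
11. not r, w4   [neg-and-rule on 10 (branches; this branch)]
Accessibility: w0Rw0, w0Rw1, w0Rw2, w1Rw0, w1Rw1, w1Rw3, w2Rw0, w2Rw2, w3Rw1, w3Rw3, w3Rw4, w4Rw3, w4Rw4
The negation has an open branch (countermodel exists).

Invalid (countermodel exists)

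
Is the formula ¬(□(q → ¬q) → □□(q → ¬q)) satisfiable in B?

Yes, satisfiable

1. ¬(□(q → ¬q) → □□(q → ¬q)), w0
2. □(q → ¬q), w0   [¬→-rule on 1]
3. ¬□□(q → ¬q), w0   [¬→-rule on 1]
4. q → ¬q, w0   [□-rule on 2 via w0Rw0]
5. ¬q, w0   [→-rule on 4 (branches; this branch)]
6. ¬□(q → ¬q), w1   [¬□-rule on 3: fresh world w1, w0Rw1]
7. q → ¬q, w1   [□-rule on 2 via w0Rw1]
8. ¬q, w1   [→-rule on 7 (branches; this branch)]
9. ¬(q → ¬q), w2   [¬□-rule on 6: fresh world w2, w1Rw2]
10. q, w2   [¬→-rule on 9]
Accessibility: w0Rw0, w0Rw1, w1Rw0, w1Rw1, w1Rw2, w2Rw1, w2Rw2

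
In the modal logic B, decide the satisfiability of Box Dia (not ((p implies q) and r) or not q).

Yes, satisfiable

1. Box Dia (not ((p implies q) and r) or not q), w0
2. Dia (not ((p implies q) and r) or not q), w0
3. not ((p implies q) and r) or not q, w1
4. Dia (not ((p implies q) and r) or not q), w1
5. not q, w1
6. not ((p implies q) and r) or not q, w2
7. not q, w2
Accessibility: w0Rw0, w0Rw1, w1Rw0, w1Rw1, w1Rw2, w2Rw1, w2Rw2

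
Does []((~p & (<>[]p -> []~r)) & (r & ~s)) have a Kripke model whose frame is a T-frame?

Satisfiable (open branch found)

1. []((~p & (<>[]p -> []~r)) & (r & ~s)), u
2. (~p & (<>[]p -> []~r)) & (r & ~s), u
3. ~p & (<>[]p -> []~r), u
4. r & ~s, u
5. ~p, u
6. <>[]p -> []~r, u
7. r, u
8. ~s, u
9. ~<>[]p, u
10. ~[]p, u
11. ~p, v
12. (~p & (<>[]p -> []~r)) & (r & ~s), v
13. ~p & (<>[]p -> []~r), v
14. r & ~s, v
15. <>[]p -> []~r, v
16. r, v
17. ~s, v
18. ~[]p, v
19. ~<>[]p, v
20. ~p, w
21. ~[]p, w
22. ~p, x
Accessibility: uRu, uRv, vRv, vRw, wRw, wRx, xRx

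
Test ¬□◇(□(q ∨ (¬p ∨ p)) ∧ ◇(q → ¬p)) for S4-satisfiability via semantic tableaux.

Satisfiable

1. ¬□◇(□(q ∨ (¬p ∨ p)) ∧ ◇(q → ¬p)), w0
2. ¬◇(□(q ∨ (¬p ∨ p)) ∧ ◇(q → ¬p)), w1
3. ¬(□(q ∨ (¬p ∨ p)) ∧ ◇(q → ¬p)), w1
4. ¬◇(q → ¬p), w1
5. ¬(q → ¬p), w1
6. q, w1
7. p, w1
Accessibility: w0Rw0, w0Rw1, w1Rw1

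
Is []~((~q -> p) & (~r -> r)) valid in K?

Tableau for the negation ~[]~((~q -> p) & (~r -> r)):
1. ~[]~((~q -> p) & (~r -> r)), w0
2. (~q -> p) & (~r -> r), w1
3. ~q -> p, w1
4. ~r -> r, w1
5. p, w1
6. r, w1
Accessibility: w0Rw1
The negation has an open branch (countermodel exists).

No, not valid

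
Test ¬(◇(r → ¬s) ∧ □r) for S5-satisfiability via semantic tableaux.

1. ¬(◇(r → ¬s) ∧ □r), 0
2. ¬□r, 0
3. ¬r, 1
Accessibility: 0R0, 0R1, 1R0, 1R1

Yes, satisfiable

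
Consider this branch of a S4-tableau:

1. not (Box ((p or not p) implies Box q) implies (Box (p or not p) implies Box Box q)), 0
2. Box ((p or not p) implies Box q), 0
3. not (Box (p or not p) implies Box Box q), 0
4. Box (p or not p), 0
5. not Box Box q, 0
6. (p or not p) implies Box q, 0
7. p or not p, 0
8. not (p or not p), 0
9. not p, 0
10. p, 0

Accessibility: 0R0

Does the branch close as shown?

Yes, closed

Both p and not p appear at 0.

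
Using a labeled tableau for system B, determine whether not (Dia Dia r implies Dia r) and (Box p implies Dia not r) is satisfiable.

1. not (Dia Dia r implies Dia r) and (Box p implies Dia not r), w0
2. not (Dia Dia r implies Dia r), w0   [and-rule on 1]
3. Box p implies Dia not r, w0   [and-rule on 1]
4. Dia Dia r, w0   [neg-implies-rule on 2]
5. not Dia r, w0   [neg-implies-rule on 2]
6. not r, w0   [neg-Dia-rule on 5 via w0Rw0]
7. Dia not r, w0   [implies-rule on 3 (branches; this branch)]
8. Dia r, w1   [Dia-rule on 4: fresh world w1, w0Rw1]
9. not r, w1   [neg-Dia-rule on 5 via w0Rw1]
10. not r, w2   [Dia-rule on 7: fresh world w2, w0Rw2]
11. r, w3   [Dia-rule on 8: fresh world w3, w1Rw3]
Accessibility: w0Rw0, w0Rw1, w0Rw2, w1Rw0, w1Rw1, w1Rw3, w2Rw0, w2Rw2, w3Rw1, w3Rw3

Satisfiable (open branch found)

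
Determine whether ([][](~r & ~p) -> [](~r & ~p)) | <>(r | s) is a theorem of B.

Tableau for the negation ~(([][](~r & ~p) -> [](~r & ~p)) | <>(r | s)):
1. ~(([][](~r & ~p) -> [](~r & ~p)) | <>(r | s)), u
2. ~([][](~r & ~p) -> [](~r & ~p)), u   [~|-rule on 1]
3. ~<>(r | s), u   [~|-rule on 1]
4. [][](~r & ~p), u   [~->-rule on 2]
5. ~[](~r & ~p), u   [~->-rule on 2]
6. ~(r | s), u   [~<>-rule on 3 via uRu]
7. ~r, u   [~|-rule on 6]
8. ~s, u   [~|-rule on 6]
9. [](~r & ~p), u   [[]-rule on 4 via uRu]
10. ~r & ~p, u   [[]-rule on 9 via uRu]
11. ~p, u   [&-rule on 10]
12. ~(~r & ~p), v   [~[]-rule on 5: fresh world v, uRv]
13. ~(r | s), v   [~<>-rule on 3 via uRv]
14. ~r, v   [~|-rule on 13]
15. ~s, v   [~|-rule on 13]
16. [](~r & ~p), v   [[]-rule on 4 via uRv]
17. ~r & ~p, v   [[]-rule on 9 via uRv]
18. ~p, v   [&-rule on 17]
19. p, v   [~&-rule on 12 (branches; this branch)]
Accessibility: uRu, uRv, vRu, vRv
Branch closes: p and ~p both at v.
Every branch of the negation's tableau closes; the branch above is one of them.

Valid in B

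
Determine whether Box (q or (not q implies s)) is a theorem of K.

Tableau for the negation not Box (q or (not q implies s)):
1. not Box (q or (not q implies s)), u
2. not (q or (not q implies s)), v   [neg-Box-rule on 1: fresh world v, uRv]
3. not q, v   [neg-or-rule on 2]
4. not (not q implies s), v   [neg-or-rule on 2]
5. not s, v   [neg-implies-rule on 4]
Accessibility: uRv
The negation has an open branch (countermodel exists).

Not valid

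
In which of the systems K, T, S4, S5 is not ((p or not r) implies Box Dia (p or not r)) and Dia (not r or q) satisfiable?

K, T, S4

S4-tableau for the formula:
1. not ((p or not r) implies Box Dia (p or not r)) and Dia (not r or q), w0
2. not ((p or not r) implies Box Dia (p or not r)), w0
3. Dia (not r or q), w0
4. p or not r, w0
5. not Box Dia (p or not r), w0
6. not r, w0
7. not r or q, w1
8. q, w1
9. not Dia (p or not r), w2
10. not (p or not r), w2
11. not p, w2
12. r, w2
Accessibility: w0Rw0, w0Rw1, w0Rw2, w1Rw1, w2Rw2
Complete open branch: satisfiable in S4, hence also in K, T (this S4-model is also a K-model and a T-model).
S5-tableau for the formula:
1. not ((p or not r) implies Box Dia (p or not r)) and Dia (not r or q), w0
2. not ((p or not r) implies Box Dia (p or not r)), w0
3. Dia (not r or q), w0
4. p or not r, w0
5. not Box Dia (p or not r), w0
6. not r, w0
7. not r or q, w1
8. q, w1
9. not Dia (p or not r), w2
10. not (p or not r), w0
11. not p, w0
12. r, w0
Accessibility: w0Rw0, w0Rw1, w0Rw2, w1Rw0, w1Rw1, w1Rw2, w2Rw0, w2Rw1, w2Rw2
Branch closes: r and not r both at w0.
Every branch closes (one shown): unsatisfiable in S5.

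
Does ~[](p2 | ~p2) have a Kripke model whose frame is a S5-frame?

1. ~[](p2 | ~p2), u
2. ~(p2 | ~p2), v
3. ~p2, v
4. p2, v
Accessibility: uRu, uRv, vRu, vRv
Branch closes: p2 and ~p2 both at v.
Every branch closes; the branch above is one of them.

Unsatisfiable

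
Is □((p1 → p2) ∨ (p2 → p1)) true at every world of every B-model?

Valid

Tableau for the negation ¬□((p1 → p2) ∨ (p2 → p1)):
1. ¬□((p1 → p2) ∨ (p2 → p1)), u
2. ¬((p1 → p2) ∨ (p2 → p1)), v
3. ¬(p1 → p2), v
4. ¬(p2 → p1), v
5. p1, v
6. ¬p2, v
7. p2, v
8. ¬p1, v
Accessibility: uRu, uRv, vRu, vRv
Branch closes: p2 and ¬p2 both at v.
All branches of the negation close; one closing branch shown above.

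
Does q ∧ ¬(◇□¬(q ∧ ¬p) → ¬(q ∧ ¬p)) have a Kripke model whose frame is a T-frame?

1. q ∧ ¬(◇□¬(q ∧ ¬p) → ¬(q ∧ ¬p)), 0
2. q, 0
3. ¬(◇□¬(q ∧ ¬p) → ¬(q ∧ ¬p)), 0
4. ◇□¬(q ∧ ¬p), 0
5. q ∧ ¬p, 0
6. ¬p, 0
7. □¬(q ∧ ¬p), 1
8. ¬(q ∧ ¬p), 1
9. p, 1
Accessibility: 0R0, 0R1, 1R1

Satisfiable (open branch found)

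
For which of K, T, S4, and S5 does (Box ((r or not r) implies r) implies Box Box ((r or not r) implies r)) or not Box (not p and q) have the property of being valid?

T-tableau for the negation not ((Box ((r or not r) implies r) implies Box Box ((r or not r) implies r)) or not Box (not p and q)):
1. not ((Box ((r or not r) implies r) implies Box Box ((r or not r) implies r)) or not Box (not p and q)), w0
2. not (Box ((r or not r) implies r) implies Box Box ((r or not r) implies r)), w0
3. Box (not p and q), w0
4. Box ((r or not r) implies r), w0
5. not Box Box ((r or not r) implies r), w0
6. not p and q, w0
7. not p, w0
8. q, w0
9. (r or not r) implies r, w0
10. r, w0
11. not Box ((r or not r) implies r), w1
12. not p and q, w1
13. not p, w1
14. q, w1
15. (r or not r) implies r, w1
16. r, w1
17. not ((r or not r) implies r), w2
18. r or not r, w2
19. not r, w2
Accessibility: w0Rw0, w0Rw1, w1Rw1, w1Rw2, w2Rw2
Complete open branch: countermodel on a T-frame, so not valid in T, nor in K (the same frame is also a K-frame).
S4-tableau for the negation not ((Box ((r or not r) implies r) implies Box Box ((r or not r) implies r)) or not Box (not p and q)):
1. not ((Box ((r or not r) implies r) implies Box Box ((r or not r) implies r)) or not Box (not p and q)), w0
2. not (Box ((r or not r) implies r) implies Box Box ((r or not r) implies r)), w0
3. Box (not p and q), w0
4. Box ((r or not r) implies r), w0
5. not Box Box ((r or not r) implies r), w0
6. not p and q, w0
7. not p, w0
8. q, w0
9. (r or not r) implies r, w0
10. r, w0
11. not Box ((r or not r) implies r), w1
12. not p and q, w1
13. not p, w1
14. q, w1
15. (r or not r) implies r, w1
16. r, w1
17. not ((r or not r) implies r), w2
18. r or not r, w2
19. not r, w2
20. not p and q, w2
21. not p, w2
22. q, w2
23. (r or not r) implies r, w2
24. not (r or not r), w2
25. r, w2
Accessibility: w0Rw0, w0Rw1, w0Rw2, w1Rw1, w1Rw2, w2Rw2
Branch closes: r and not r both at w2.
Every branch closes (one shown): valid in S4, hence also in S5 (every theorem of S4 is a theorem of S5).

S4, S5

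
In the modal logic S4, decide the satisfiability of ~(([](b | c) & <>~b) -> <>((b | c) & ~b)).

1. ~(([](b | c) & <>~b) -> <>((b | c) & ~b)), 0
2. [](b | c) & <>~b, 0
3. ~<>((b | c) & ~b), 0
4. [](b | c), 0
5. <>~b, 0
6. ~((b | c) & ~b), 0
7. b | c, 0
8. b, 0
9. c, 0
10. ~b, 1
11. ~((b | c) & ~b), 1
12. b | c, 1
13. ~(b | c), 1
14. ~c, 1
15. c, 1
Accessibility: 0R0, 0R1, 1R1
Branch closes: c and ~c both at 1.
All branches of the tableau close; one closing branch shown above.

Unsatisfiable (every branch closes)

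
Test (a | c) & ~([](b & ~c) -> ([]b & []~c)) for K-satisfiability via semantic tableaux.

1. (a | c) & ~([](b & ~c) -> ([]b & []~c)), u
2. a | c, u
3. ~([](b & ~c) -> ([]b & []~c)), u
4. [](b & ~c), u
5. ~([]b & []~c), u
6. c, u
7. ~[]~c, u
8. c, v
9. b & ~c, v
10. b, v
11. ~c, v
Accessibility: uRv
Branch closes: c and ~c both at v.
All branches of the tableau close; one closing branch shown above.

Unsatisfiable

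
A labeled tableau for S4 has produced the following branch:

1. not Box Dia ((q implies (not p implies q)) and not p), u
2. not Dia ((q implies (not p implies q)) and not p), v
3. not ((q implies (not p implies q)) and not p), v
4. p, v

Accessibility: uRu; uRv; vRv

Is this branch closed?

No atom appears with both signs at the same world.

Open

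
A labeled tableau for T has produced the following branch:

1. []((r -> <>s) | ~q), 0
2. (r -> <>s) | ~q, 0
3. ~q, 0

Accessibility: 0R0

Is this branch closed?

No world carries both an atom and its negation.

No, open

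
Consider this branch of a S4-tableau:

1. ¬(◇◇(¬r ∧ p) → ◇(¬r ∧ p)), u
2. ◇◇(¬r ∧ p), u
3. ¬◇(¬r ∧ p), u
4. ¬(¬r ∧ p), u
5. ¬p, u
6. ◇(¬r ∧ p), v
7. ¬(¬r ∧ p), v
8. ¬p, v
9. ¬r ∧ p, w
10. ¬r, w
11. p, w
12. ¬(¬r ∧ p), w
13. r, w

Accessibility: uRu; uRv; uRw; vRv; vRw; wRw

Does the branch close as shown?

Both r and ¬r appear at w.

Yes, closed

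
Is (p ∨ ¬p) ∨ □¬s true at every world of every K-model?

Valid in K

Tableau for the negation ¬((p ∨ ¬p) ∨ □¬s):
1. ¬((p ∨ ¬p) ∨ □¬s), w0
2. ¬(p ∨ ¬p), w0
3. ¬□¬s, w0
4. ¬p, w0
5. p, w0
Branch closes: p and ¬p both at w0.
All branches of the negation close; one closing branch shown above.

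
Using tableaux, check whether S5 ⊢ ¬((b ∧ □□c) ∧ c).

No, not valid

Tableau for the negation (b ∧ □□c) ∧ c:
1. (b ∧ □□c) ∧ c, w0
2. b ∧ □□c, w0
3. c, w0
4. b, w0
5. □□c, w0
6. □c, w0
Accessibility: w0Rw0
The negation has an open branch (countermodel exists).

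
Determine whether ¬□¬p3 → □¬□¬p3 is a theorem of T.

No, not valid

Tableau for the negation ¬(¬□¬p3 → □¬□¬p3):
1. ¬(¬□¬p3 → □¬□¬p3), u
2. ¬□¬p3, u
3. ¬□¬□¬p3, u
4. p3, v
5. □¬p3, w
6. ¬p3, w
Accessibility: uRu, uRv, uRw, vRv, wRw
The negation has an open branch (countermodel exists).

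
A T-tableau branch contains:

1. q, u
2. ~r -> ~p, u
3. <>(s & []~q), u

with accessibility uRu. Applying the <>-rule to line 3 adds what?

a fresh world v with uRv, and s & []~q at v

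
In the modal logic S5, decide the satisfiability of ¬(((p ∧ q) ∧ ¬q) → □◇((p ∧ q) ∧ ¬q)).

1. ¬(((p ∧ q) ∧ ¬q) → □◇((p ∧ q) ∧ ¬q)), w0
2. (p ∧ q) ∧ ¬q, w0
3. ¬□◇((p ∧ q) ∧ ¬q), w0
4. p ∧ q, w0
5. ¬q, w0
6. p, w0
7. q, w0
Accessibility: w0Rw0
Branch closes: q and ¬q both at w0.
(One branch shown.) All branches close.

Unsatisfiable (every branch closes)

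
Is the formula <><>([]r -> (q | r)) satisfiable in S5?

1. <><>([]r -> (q | r)), 0
2. <>([]r -> (q | r)), 1
3. []r -> (q | r), 2
4. q | r, 2
5. r, 2
Accessibility: 0R0, 0R1, 0R2, 1R0, 1R1, 1R2, 2R0, 2R1, 2R2

Satisfiable (open branch found)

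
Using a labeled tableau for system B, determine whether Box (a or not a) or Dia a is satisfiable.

1. Box (a or not a) or Dia a, 0
2. Dia a, 0
3. a, 1
Accessibility: 0R0, 0R1, 1R0, 1R1

Yes, satisfiable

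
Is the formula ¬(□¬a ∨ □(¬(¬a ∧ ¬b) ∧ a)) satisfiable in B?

Satisfiable

1. ¬(□¬a ∨ □(¬(¬a ∧ ¬b) ∧ a)), w0
2. ¬□¬a, w0   [¬∨-rule on 1]
3. ¬□(¬(¬a ∧ ¬b) ∧ a), w0   [¬∨-rule on 1]
4. a, w1   [¬□-rule on 2: fresh world w1, w0Rw1]
5. ¬(¬(¬a ∧ ¬b) ∧ a), w2   [¬□-rule on 3: fresh world w2, w0Rw2]
6. ¬a, w2   [¬∧-rule on 5 (branches; this branch)]
Accessibility: w0Rw0, w0Rw1, w0Rw2, w1Rw0, w1Rw1, w2Rw0, w2Rw2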